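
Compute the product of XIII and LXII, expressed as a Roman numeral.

XIII = 13
LXII = 62
13 × 62 = 806

DCCCVI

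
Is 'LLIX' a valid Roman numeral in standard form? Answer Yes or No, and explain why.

'LLIX': L should not appear more than once

No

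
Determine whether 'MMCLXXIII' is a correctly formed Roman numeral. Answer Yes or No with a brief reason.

'MMCLXXIII': Check the rules: uses only the symbols I, V, X, L, C, D, M; no symbol is repeated more than three times in a row; V, L and D each appear at most once; no smaller symbol precedes a larger one (values never increase from left to right). Value: M (1000) + M (1000) + C (100) + L (50) + X (10) + X (10) + I (1) + I (1) + I (1) = 2173. So it is a valid standard Roman numeral.

Yes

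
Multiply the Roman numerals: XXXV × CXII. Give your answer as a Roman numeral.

XXXV = 35
CXII = 112
35 × 112 = 3920

MMMCMXX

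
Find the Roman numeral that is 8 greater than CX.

CX = 110
110 + 8 = 118

CXVIII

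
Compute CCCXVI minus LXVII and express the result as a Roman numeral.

CCCXVI = 316
LXVII = 67
316 - 67 = 249

CCXLIX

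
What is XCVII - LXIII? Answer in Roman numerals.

XCVII = 97
LXIII = 63
97 - 63 = 34

XXXIV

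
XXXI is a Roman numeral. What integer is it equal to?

XXXI: X=10, X=10, X=10, I=1
10 + 10 + 10 + 1 = 31

31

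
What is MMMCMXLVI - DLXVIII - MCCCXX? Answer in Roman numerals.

MMMCMXLVI = 3946, DLXVIII = 568, MCCCXX = 1320
3946 - 568 = 3378
3378 - 1320 = 2058

MMLVIII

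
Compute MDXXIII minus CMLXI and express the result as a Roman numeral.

MDXXIII = 1523
CMLXI = 961
1523 - 961 = 562

DLXII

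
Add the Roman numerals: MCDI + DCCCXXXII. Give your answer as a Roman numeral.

MCDI = 1401
DCCCXXXII = 832
1401 + 832 = 2233

MMCCXXXIII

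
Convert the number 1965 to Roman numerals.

Convert 1965 to Roman numerals:
  1965 contains 1×1000 (M)
  965 contains 1×900 (CM)
  65 contains 1×50 (L)
  15 contains 1×10 (X)
  5 contains 1×5 (V)

MCMLXV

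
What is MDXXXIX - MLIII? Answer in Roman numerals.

MDXXXIX = 1539
MLIII = 1053
1539 - 1053 = 486

CDLXXXVI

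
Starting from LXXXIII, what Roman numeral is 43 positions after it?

LXXXIII = 83
83 + 43 = 126

CXXVI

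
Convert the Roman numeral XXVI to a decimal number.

XXVI: X=10, X=10, V=5, I=1
10 + 10 + 5 + 1 = 26

26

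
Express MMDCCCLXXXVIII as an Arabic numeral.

MMDCCCLXXXVIII: M=1000, M=1000, D=500, C=100, C=100, C=100, L=50, X=10, X=10, X=10, V=5, I=1, I=1, I=1
1000 + 1000 + 500 + 100 + 100 + 100 + 50 + 10 + 10 + 10 + 5 + 1 + 1 + 1 = 2888

2888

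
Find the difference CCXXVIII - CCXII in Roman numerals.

CCXXVIII = 228
CCXII = 212
228 - 212 = 16

XVI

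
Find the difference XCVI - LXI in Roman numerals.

XCVI = 96
LXI = 61
96 - 61 = 35

XXXV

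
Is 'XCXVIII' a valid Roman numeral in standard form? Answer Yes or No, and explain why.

'XCXVIII': X cannot come right after the subtractive pair XC: once X is subtracted in XC, the next symbol must be smaller than X

No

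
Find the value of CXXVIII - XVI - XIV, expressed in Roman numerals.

CXXVIII = 128, XVI = 16, XIV = 14
128 - 16 = 112
112 - 14 = 98

XCVIII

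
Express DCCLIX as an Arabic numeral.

DCCLIX: D=500, C=100, C=100, L=50, IX=9
500 + 100 + 100 + 50 + 9 = 759

759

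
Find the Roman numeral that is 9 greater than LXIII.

LXIII = 63
63 + 9 = 72

LXXII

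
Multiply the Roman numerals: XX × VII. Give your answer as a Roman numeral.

XX = 20
VII = 7
20 × 7 = 140

CXL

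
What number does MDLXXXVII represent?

MDLXXXVII: M=1000, D=500, L=50, X=10, X=10, X=10, V=5, I=1, I=1
1000 + 500 + 50 + 10 + 10 + 10 + 5 + 1 + 1 = 1587

1587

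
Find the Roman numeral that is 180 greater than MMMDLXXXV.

MMMDLXXXV = 3585
3585 + 180 = 3765

MMMDCCLXV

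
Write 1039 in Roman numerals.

Convert 1039 to Roman numerals:
  1039 contains 1×1000 (M)
  39 contains 3×10 (XXX)
  9 contains 1×9 (IX)

MXXXIX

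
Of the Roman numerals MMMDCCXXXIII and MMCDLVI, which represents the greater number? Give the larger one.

MMMDCCXXXIII = 3733
MMCDLVI = 2456
3733 is larger

MMMDCCXXXIII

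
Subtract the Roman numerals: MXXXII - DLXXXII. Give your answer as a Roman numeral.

MXXXII = 1032
DLXXXII = 582
1032 - 582 = 450

CDL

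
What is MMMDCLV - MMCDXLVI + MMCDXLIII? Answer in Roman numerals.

MMMDCLV = 3655, MMCDXLVI = 2446, MMCDXLIII = 2443
3655 - 2446 = 1209
1209 + 2443 = 3652

MMMDCLII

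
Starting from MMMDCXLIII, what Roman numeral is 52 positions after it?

MMMDCXLIII = 3643
3643 + 52 = 3695

MMMDCXCV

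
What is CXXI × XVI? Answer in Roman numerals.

CXXI = 121
XVI = 16
121 × 16 = 1936

MCMXXXVI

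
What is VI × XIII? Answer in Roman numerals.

VI = 6
XIII = 13
6 × 13 = 78

LXXVIII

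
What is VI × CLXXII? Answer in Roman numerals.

VI = 6
CLXXII = 172
6 × 172 = 1032

MXXXII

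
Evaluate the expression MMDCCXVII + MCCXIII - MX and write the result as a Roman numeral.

MMDCCXVII = 2717, MCCXIII = 1213, MX = 1010
2717 + 1213 = 3930
3930 - 1010 = 2920

MMCMXX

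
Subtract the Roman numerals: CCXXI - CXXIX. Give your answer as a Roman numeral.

CCXXI = 221
CXXIX = 129
221 - 129 = 92

XCII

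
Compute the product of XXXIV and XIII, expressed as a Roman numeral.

XXXIV = 34
XIII = 13
34 × 13 = 442

CDXLII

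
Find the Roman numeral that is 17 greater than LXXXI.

LXXXI = 81
81 + 17 = 98

XCVIII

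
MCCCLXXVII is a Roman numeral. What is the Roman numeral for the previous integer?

MCCCLXXVII = 1377, so the previous integer is 1377 - 1 = 1376

MCCCLXXVI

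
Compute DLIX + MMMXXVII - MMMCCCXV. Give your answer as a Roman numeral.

DLIX = 559, MMMXXVII = 3027, MMMCCCXV = 3315
559 + 3027 = 3586
3586 - 3315 = 271

CCLXXI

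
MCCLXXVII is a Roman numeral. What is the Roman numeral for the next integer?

MCCLXXVII = 1277, so the next integer is 1277 + 1 = 1278

MCCLXXVIII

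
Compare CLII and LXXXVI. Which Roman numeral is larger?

CLII = 152
LXXXVI = 86
152 is larger

CLII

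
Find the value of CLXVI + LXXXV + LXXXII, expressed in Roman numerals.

CLXVI = 166, LXXXV = 85, LXXXII = 82
166 + 85 = 251
251 + 82 = 333

CCCXXXIII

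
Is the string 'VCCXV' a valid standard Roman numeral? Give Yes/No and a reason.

'VCCXV': V should not appear more than once

No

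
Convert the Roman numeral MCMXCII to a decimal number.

MCMXCII: M=1000, CM=900, XC=90, I=1, I=1
1000 + 900 + 90 + 1 + 1 = 1992

1992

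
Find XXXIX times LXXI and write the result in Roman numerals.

XXXIX = 39
LXXI = 71
39 × 71 = 2769

MMDCCLXIX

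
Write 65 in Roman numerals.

Convert 65 to Roman numerals:
  65 contains 1×50 (L)
  15 contains 1×10 (X)
  5 contains 1×5 (V)

LXV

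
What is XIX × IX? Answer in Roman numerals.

XIX = 19
IX = 9
19 × 9 = 171

CLXXI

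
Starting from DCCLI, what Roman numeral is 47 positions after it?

DCCLI = 751
751 + 47 = 798

DCCXCVIII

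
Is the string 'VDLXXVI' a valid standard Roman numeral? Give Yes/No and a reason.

'VDLXXVI': V should not appear more than once

No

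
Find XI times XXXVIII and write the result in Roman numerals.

XI = 11
XXXVIII = 38
11 × 38 = 418

CDXVIII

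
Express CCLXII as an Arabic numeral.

CCLXII: C=100, C=100, L=50, X=10, I=1, I=1
100 + 100 + 50 + 10 + 1 + 1 = 262

262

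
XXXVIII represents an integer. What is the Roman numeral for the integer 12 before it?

XXXVIII = 38
38 - 12 = 26

XXVI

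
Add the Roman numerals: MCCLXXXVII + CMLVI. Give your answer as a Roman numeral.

MCCLXXXVII = 1287
CMLVI = 956
1287 + 956 = 2243

MMCCXLIII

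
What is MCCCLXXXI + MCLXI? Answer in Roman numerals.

MCCCLXXXI = 1381
MCLXI = 1161
1381 + 1161 = 2542

MMDXLII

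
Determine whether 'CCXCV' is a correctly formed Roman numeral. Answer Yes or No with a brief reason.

'CCXCV': Check the rules: uses only the symbols I, V, X, L, C, D, M; no symbol is repeated more than three times in a row; V, L and D each appear at most once; the only place a smaller symbol precedes a larger one is the allowed subtractive pair XC, the symbol right after such a pair (if any) is smaller than the pair's first symbol, and otherwise the values never increase from left to right. Value: C (100) + C (100) + XC (90) + V (5) = 295. So it is a valid standard Roman numeral.

Yes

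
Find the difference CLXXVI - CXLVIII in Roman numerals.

CLXXVI = 176
CXLVIII = 148
176 - 148 = 28

XXVIII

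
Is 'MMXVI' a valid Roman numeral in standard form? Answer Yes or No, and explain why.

'MMXVI': Check the rules: uses only the symbols I, V, X, L, C, D, M; no symbol is repeated more than three times in a row; V, L and D each appear at most once; no smaller symbol precedes a larger one (values never increase from left to right). Value: M (1000) + M (1000) + X (10) + V (5) + I (1) = 2016. So it is a valid standard Roman numeral.

Yes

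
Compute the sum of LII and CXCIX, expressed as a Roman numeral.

LII = 52
CXCIX = 199
52 + 199 = 251

CCLI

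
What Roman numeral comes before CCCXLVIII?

CCCXLVIII = 348; previous is 347

CCCXLVII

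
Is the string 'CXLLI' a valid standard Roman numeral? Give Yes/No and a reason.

'CXLLI': L should not appear more than once

No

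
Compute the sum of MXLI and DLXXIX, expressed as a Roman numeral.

MXLI = 1041
DLXXIX = 579
1041 + 579 = 1620

MDCXX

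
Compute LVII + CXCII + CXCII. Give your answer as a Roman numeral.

LVII = 57, CXCII = 192, CXCII = 192
57 + 192 = 249
249 + 192 = 441

CDXLI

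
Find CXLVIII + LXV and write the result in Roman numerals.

CXLVIII = 148
LXV = 65
148 + 65 = 213

CCXIII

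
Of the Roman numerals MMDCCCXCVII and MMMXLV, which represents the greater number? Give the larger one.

MMDCCCXCVII = 2897
MMMXLV = 3045
3045 is larger

MMMXLV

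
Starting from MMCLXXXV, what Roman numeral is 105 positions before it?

MMCLXXXV = 2185
2185 - 105 = 2080

MMLXXX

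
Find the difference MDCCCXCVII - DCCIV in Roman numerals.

MDCCCXCVII = 1897
DCCIV = 704
1897 - 704 = 1193

MCXCIII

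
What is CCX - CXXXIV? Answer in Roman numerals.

CCX = 210
CXXXIV = 134
210 - 134 = 76

LXXVI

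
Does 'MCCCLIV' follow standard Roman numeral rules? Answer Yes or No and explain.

'MCCCLIV': Check the rules: uses only the symbols I, V, X, L, C, D, M; no symbol is repeated more than three times in a row; V, L and D each appear at most once; the only place a smaller symbol precedes a larger one is the allowed subtractive pair IV, the symbol right after such a pair (if any) is smaller than the pair's first symbol, and otherwise the values never increase from left to right. Value: M (1000) + C (100) + C (100) + C (100) + L (50) + IV (4) = 1354. So it is a valid standard Roman numeral.

Yes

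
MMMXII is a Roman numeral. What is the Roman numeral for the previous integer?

MMMXII = 3012, so the previous integer is 3012 - 1 = 3011

MMMXI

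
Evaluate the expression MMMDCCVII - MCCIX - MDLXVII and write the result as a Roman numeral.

MMMDCCVII = 3707, MCCIX = 1209, MDLXVII = 1567
3707 - 1209 = 2498
2498 - 1567 = 931

CMXXXI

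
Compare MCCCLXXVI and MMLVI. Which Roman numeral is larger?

MCCCLXXVI = 1376
MMLVI = 2056
2056 is larger

MMLVI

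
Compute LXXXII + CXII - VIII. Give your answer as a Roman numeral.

LXXXII = 82, CXII = 112, VIII = 8
82 + 112 = 194
194 - 8 = 186

CLXXXVI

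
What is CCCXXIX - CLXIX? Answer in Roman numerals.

CCCXXIX = 329
CLXIX = 169
329 - 169 = 160

CLX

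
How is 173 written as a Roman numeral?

Convert 173 to Roman numerals:
  173 contains 1×100 (C)
  73 contains 1×50 (L)
  23 contains 2×10 (XX)
  3 contains 3×1 (III)

CLXXIII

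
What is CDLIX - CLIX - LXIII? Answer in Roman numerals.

CDLIX = 459, CLIX = 159, LXIII = 63
459 - 159 = 300
300 - 63 = 237

CCXXXVII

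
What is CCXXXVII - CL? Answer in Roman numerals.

CCXXXVII = 237
CL = 150
237 - 150 = 87

LXXXVII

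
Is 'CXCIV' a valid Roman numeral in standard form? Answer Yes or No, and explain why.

'CXCIV': Check the rules: uses only the symbols I, V, X, L, C, D, M; no symbol is repeated more than three times in a row; V, L and D each appear at most once; the only places a smaller symbol precedes a larger one are the allowed subtractive pairs XC, IV, the symbol right after such a pair (if any) is smaller than the pair's first symbol, and otherwise the values never increase from left to right. Value: C (100) + XC (90) + IV (4) = 194. So it is a valid standard Roman numeral.

Yes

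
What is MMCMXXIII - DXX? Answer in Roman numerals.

MMCMXXIII = 2923
DXX = 520
2923 - 520 = 2403

MMCDIII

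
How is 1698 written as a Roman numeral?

Convert 1698 to Roman numerals:
  1698 contains 1×1000 (M)
  698 contains 1×500 (D)
  198 contains 1×100 (C)
  98 contains 1×90 (XC)
  8 contains 1×5 (V)
  3 contains 3×1 (III)

MDCXCVIII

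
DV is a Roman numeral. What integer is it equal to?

DV: D=500, V=5
500 + 5 = 505

505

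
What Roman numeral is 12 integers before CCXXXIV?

CCXXXIV = 234
234 - 12 = 222

CCXXII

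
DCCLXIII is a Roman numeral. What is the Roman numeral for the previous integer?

DCCLXIII = 763; previous is 762

DCCLXII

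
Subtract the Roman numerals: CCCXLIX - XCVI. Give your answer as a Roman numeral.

CCCXLIX = 349
XCVI = 96
349 - 96 = 253

CCLIII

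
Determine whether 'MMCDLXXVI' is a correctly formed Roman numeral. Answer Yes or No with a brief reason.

'MMCDLXXVI': Check the rules: uses only the symbols I, V, X, L, C, D, M; no symbol is repeated more than three times in a row; V, L and D each appear at most once; the only place a smaller symbol precedes a larger one is the allowed subtractive pair CD, the symbol right after such a pair (if any) is smaller than the pair's first symbol, and otherwise the values never increase from left to right. Value: M (1000) + M (1000) + CD (400) + L (50) + X (10) + X (10) + V (5) + I (1) = 2476. So it is a valid standard Roman numeral.

Yes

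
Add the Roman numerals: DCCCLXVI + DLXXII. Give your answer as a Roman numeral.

DCCCLXVI = 866
DLXXII = 572
866 + 572 = 1438

MCDXXXVIII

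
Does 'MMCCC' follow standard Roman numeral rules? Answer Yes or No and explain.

'MMCCC': Check the rules: uses only the symbols I, V, X, L, C, D, M; no symbol is repeated more than three times in a row; V, L and D each appear at most once; no smaller symbol precedes a larger one (values never increase from left to right). Value: M (1000) + M (1000) + C (100) + C (100) + C (100) = 2300. So it is a valid standard Roman numeral.

Yes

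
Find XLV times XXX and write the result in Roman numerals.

XLV = 45
XXX = 30
45 × 30 = 1350

MCCCL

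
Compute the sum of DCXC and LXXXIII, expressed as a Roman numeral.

DCXC = 690
LXXXIII = 83
690 + 83 = 773

DCCLXXIII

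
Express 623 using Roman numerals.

Convert 623 to Roman numerals:
  623 contains 1×500 (D)
  123 contains 1×100 (C)
  23 contains 2×10 (XX)
  3 contains 3×1 (III)

DCXXIII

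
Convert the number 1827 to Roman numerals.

Convert 1827 to Roman numerals:
  1827 contains 1×1000 (M)
  827 contains 1×500 (D)
  327 contains 3×100 (CCC)
  27 contains 2×10 (XX)
  7 contains 1×5 (V)
  2 contains 2×1 (II)

MDCCCXXVII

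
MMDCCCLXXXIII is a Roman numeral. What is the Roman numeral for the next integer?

MMDCCCLXXXIII = 2883; next is 2884

MMDCCCLXXXIV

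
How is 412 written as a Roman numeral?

Convert 412 to Roman numerals:
  412 contains 1×400 (CD)
  12 contains 1×10 (X)
  2 contains 2×1 (II)

CDXII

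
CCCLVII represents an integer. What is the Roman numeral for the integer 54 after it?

CCCLVII = 357
357 + 54 = 411

CDXI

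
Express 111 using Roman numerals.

Convert 111 to Roman numerals:
  111 contains 1×100 (C)
  11 contains 1×10 (X)
  1 contains 1×1 (I)

CXI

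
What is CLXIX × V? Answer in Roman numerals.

CLXIX = 169
V = 5
169 × 5 = 845

DCCCXLV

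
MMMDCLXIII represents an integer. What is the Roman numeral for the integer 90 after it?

MMMDCLXIII = 3663
3663 + 90 = 3753

MMMDCCLIII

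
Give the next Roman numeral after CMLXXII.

CMLXXII = 972, so the next integer is 972 + 1 = 973

CMLXXIII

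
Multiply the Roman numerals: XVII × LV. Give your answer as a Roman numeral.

XVII = 17
LV = 55
17 × 55 = 935

CMXXXV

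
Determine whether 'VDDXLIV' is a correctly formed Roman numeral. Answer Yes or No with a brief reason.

'VDDXLIV': V should not appear more than once

No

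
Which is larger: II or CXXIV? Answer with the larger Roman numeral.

II = 2
CXXIV = 124
124 is larger

CXXIV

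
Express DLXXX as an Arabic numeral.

DLXXX: D=500, L=50, X=10, X=10, X=10
500 + 50 + 10 + 10 + 10 = 580

580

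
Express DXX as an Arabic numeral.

DXX: D=500, X=10, X=10
500 + 10 + 10 = 520

520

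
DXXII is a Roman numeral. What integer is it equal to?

DXXII: D=500, X=10, X=10, I=1, I=1
500 + 10 + 10 + 1 + 1 = 522

522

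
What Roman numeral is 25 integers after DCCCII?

DCCCII = 802
802 + 25 = 827

DCCCXXVII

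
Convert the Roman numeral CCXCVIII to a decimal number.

CCXCVIII: C=100, C=100, XC=90, V=5, I=1, I=1, I=1
100 + 100 + 90 + 5 + 1 + 1 + 1 = 298

298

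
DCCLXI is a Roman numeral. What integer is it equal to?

DCCLXI: D=500, C=100, C=100, L=50, X=10, I=1
500 + 100 + 100 + 50 + 10 + 1 = 761

761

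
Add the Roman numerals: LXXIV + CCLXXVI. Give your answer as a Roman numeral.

LXXIV = 74
CCLXXVI = 276
74 + 276 = 350

CCCL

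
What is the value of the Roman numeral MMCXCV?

MMCXCV: M=1000, M=1000, C=100, XC=90, V=5
1000 + 1000 + 100 + 90 + 5 = 2195

2195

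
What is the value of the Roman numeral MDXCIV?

MDXCIV: M=1000, D=500, XC=90, IV=4
1000 + 500 + 90 + 4 = 1594

1594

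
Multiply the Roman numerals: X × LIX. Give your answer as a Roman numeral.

X = 10
LIX = 59
10 × 59 = 590

DXC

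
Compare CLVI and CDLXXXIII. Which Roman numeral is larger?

CLVI = 156
CDLXXXIII = 483
483 is larger

CDLXXXIII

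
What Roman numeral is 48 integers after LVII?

LVII = 57
57 + 48 = 105

CV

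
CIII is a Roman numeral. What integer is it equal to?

CIII: C=100, I=1, I=1, I=1
100 + 1 + 1 + 1 = 103

103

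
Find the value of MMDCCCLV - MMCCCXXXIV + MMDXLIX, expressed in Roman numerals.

MMDCCCLV = 2855, MMCCCXXXIV = 2334, MMDXLIX = 2549
2855 - 2334 = 521
521 + 2549 = 3070

MMMLXX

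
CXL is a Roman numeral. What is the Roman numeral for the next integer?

CXL = 140; next is 141

CXLI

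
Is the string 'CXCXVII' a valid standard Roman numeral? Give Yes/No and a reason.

'CXCXVII': X cannot come right after the subtractive pair XC: once X is subtracted in XC, the next symbol must be smaller than X

No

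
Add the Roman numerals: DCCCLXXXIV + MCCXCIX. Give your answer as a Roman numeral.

DCCCLXXXIV = 884
MCCXCIX = 1299
884 + 1299 = 2183

MMCLXXXIII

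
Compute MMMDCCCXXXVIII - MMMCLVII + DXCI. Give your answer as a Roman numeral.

MMMDCCCXXXVIII = 3838, MMMCLVII = 3157, DXCI = 591
3838 - 3157 = 681
681 + 591 = 1272

MCCLXXII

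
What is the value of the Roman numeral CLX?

CLX: C=100, L=50, X=10
100 + 50 + 10 = 160

160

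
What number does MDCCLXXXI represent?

MDCCLXXXI: M=1000, D=500, C=100, C=100, L=50, X=10, X=10, X=10, I=1
1000 + 500 + 100 + 100 + 50 + 10 + 10 + 10 + 1 = 1781

1781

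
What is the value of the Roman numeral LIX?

LIX: L=50, IX=9
50 + 9 = 59

59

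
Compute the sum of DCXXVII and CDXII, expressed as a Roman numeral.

DCXXVII = 627
CDXII = 412
627 + 412 = 1039

MXXXIX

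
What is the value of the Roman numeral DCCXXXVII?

DCCXXXVII: D=500, C=100, C=100, X=10, X=10, X=10, V=5, I=1, I=1
500 + 100 + 100 + 10 + 10 + 10 + 5 + 1 + 1 = 737

737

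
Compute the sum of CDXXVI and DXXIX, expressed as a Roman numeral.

CDXXVI = 426
DXXIX = 529
426 + 529 = 955

CMLV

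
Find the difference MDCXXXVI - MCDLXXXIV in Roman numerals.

MDCXXXVI = 1636
MCDLXXXIV = 1484
1636 - 1484 = 152

CLII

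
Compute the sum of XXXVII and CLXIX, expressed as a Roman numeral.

XXXVII = 37
CLXIX = 169
37 + 169 = 206

CCVI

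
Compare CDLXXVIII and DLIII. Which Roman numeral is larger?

CDLXXVIII = 478
DLIII = 553
553 is larger

DLIII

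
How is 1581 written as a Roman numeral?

Convert 1581 to Roman numerals:
  1581 contains 1×1000 (M)
  581 contains 1×500 (D)
  81 contains 1×50 (L)
  31 contains 3×10 (XXX)
  1 contains 1×1 (I)

MDLXXXI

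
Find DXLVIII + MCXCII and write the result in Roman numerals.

DXLVIII = 548
MCXCII = 1192
548 + 1192 = 1740

MDCCXL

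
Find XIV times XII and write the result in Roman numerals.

XIV = 14
XII = 12
14 × 12 = 168

CLXVIII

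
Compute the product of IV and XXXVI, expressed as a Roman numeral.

IV = 4
XXXVI = 36
4 × 36 = 144

CXLIV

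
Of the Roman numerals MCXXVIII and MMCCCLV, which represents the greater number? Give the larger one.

MCXXVIII = 1128
MMCCCLV = 2355
2355 is larger

MMCCCLV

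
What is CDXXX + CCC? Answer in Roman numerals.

CDXXX = 430
CCC = 300
430 + 300 = 730

DCCXXX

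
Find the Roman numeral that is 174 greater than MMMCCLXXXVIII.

MMMCCLXXXVIII = 3288
3288 + 174 = 3462

MMMCDLXII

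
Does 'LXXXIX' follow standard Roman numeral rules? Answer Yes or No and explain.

'LXXXIX': Check the rules: uses only the symbols I, V, X, L, C, D, M; no symbol is repeated more than three times in a row; V, L and D each appear at most once; the only place a smaller symbol precedes a larger one is the allowed subtractive pair IX, the symbol right after such a pair (if any) is smaller than the pair's first symbol, and otherwise the values never increase from left to right. Value: L (50) + X (10) + X (10) + X (10) + IX (9) = 89. So it is a valid standard Roman numeral.

Yes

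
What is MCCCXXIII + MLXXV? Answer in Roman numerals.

MCCCXXIII = 1323
MLXXV = 1075
1323 + 1075 = 2398

MMCCCXCVIII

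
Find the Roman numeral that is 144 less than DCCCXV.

DCCCXV = 815
815 - 144 = 671

DCLXXI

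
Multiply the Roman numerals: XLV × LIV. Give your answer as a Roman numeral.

XLV = 45
LIV = 54
45 × 54 = 2430

MMCDXXX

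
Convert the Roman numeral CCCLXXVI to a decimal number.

CCCLXXVI: C=100, C=100, C=100, L=50, X=10, X=10, V=5, I=1
100 + 100 + 100 + 50 + 10 + 10 + 5 + 1 = 376

376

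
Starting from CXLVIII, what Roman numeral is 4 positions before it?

CXLVIII = 148
148 - 4 = 144

CXLIV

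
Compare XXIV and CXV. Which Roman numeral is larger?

XXIV = 24
CXV = 115
115 is larger

CXV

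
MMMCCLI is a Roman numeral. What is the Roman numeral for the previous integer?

MMMCCLI = 3251; previous is 3250

MMMCCL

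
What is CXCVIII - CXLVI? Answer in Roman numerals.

CXCVIII = 198
CXLVI = 146
198 - 146 = 52

LII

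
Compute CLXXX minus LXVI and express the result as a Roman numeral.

CLXXX = 180
LXVI = 66
180 - 66 = 114

CXIV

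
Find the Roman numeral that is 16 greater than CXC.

CXC = 190
190 + 16 = 206

CCVI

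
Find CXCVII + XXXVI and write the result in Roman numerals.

CXCVII = 197
XXXVI = 36
197 + 36 = 233

CCXXXIII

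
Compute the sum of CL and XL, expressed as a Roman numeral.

CL = 150
XL = 40
150 + 40 = 190

CXC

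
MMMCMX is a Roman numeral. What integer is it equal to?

MMMCMX: M=1000, M=1000, M=1000, CM=900, X=10
1000 + 1000 + 1000 + 900 + 10 = 3910

3910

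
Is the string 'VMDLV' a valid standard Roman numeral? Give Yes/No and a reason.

'VMDLV': V should not appear more than once

No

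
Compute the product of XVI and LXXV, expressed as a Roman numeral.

XVI = 16
LXXV = 75
16 × 75 = 1200

MCC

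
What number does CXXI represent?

CXXI: C=100, X=10, X=10, I=1
100 + 10 + 10 + 1 = 121

121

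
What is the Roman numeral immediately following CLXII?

CLXII = 162; next is 163

CLXIII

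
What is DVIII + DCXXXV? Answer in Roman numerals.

DVIII = 508
DCXXXV = 635
508 + 635 = 1143

MCXLIII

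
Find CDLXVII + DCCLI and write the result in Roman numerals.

CDLXVII = 467
DCCLI = 751
467 + 751 = 1218

MCCXVIII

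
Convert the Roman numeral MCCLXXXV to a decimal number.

MCCLXXXV: M=1000, C=100, C=100, L=50, X=10, X=10, X=10, V=5
1000 + 100 + 100 + 50 + 10 + 10 + 10 + 5 = 1285

1285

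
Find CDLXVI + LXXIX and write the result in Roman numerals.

CDLXVI = 466
LXXIX = 79
466 + 79 = 545

DXLV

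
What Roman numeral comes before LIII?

LIII = 53; previous is 52

LII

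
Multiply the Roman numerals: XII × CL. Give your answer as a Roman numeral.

XII = 12
CL = 150
12 × 150 = 1800

MDCCC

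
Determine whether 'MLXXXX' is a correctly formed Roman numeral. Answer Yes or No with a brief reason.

'MLXXXX': More than 3 consecutive X's

No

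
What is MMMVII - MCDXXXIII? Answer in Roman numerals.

MMMVII = 3007
MCDXXXIII = 1433
3007 - 1433 = 1574

MDLXXIV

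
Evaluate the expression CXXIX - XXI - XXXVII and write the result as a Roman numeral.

CXXIX = 129, XXI = 21, XXXVII = 37
129 - 21 = 108
108 - 37 = 71

LXXI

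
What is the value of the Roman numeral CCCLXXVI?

CCCLXXVI: C=100, C=100, C=100, L=50, X=10, X=10, V=5, I=1
100 + 100 + 100 + 50 + 10 + 10 + 5 + 1 = 376

376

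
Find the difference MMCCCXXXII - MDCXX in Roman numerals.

MMCCCXXXII = 2332
MDCXX = 1620
2332 - 1620 = 712

DCCXII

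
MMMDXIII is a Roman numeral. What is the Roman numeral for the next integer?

MMMDXIII = 3513, so the next integer is 3513 + 1 = 3514

MMMDXIV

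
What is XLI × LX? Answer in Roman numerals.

XLI = 41
LX = 60
41 × 60 = 2460

MMCDLX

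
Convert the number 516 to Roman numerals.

Convert 516 to Roman numerals:
  516 contains 1×500 (D)
  16 contains 1×10 (X)
  6 contains 1×5 (V)
  1 contains 1×1 (I)

DXVI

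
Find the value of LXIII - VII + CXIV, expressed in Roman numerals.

LXIII = 63, VII = 7, CXIV = 114
63 - 7 = 56
56 + 114 = 170

CLXX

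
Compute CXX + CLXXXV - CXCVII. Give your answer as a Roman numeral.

CXX = 120, CLXXXV = 185, CXCVII = 197
120 + 185 = 305
305 - 197 = 108

CVIII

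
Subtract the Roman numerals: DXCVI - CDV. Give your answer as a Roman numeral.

DXCVI = 596
CDV = 405
596 - 405 = 191

CXCI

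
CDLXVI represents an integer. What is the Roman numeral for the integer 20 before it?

CDLXVI = 466
466 - 20 = 446

CDXLVI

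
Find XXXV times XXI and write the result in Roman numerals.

XXXV = 35
XXI = 21
35 × 21 = 735

DCCXXXV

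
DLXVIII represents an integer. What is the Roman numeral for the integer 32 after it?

DLXVIII = 568
568 + 32 = 600

DC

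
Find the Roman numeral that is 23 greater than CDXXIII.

CDXXIII = 423
423 + 23 = 446

CDXLVI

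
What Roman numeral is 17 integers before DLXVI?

DLXVI = 566
566 - 17 = 549

DXLIX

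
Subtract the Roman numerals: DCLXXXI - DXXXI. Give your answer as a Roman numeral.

DCLXXXI = 681
DXXXI = 531
681 - 531 = 150

CL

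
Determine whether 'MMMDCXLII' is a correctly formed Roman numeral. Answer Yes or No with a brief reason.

'MMMDCXLII': Check the rules: uses only the symbols I, V, X, L, C, D, M; no symbol is repeated more than three times in a row; V, L and D each appear at most once; the only place a smaller symbol precedes a larger one is the allowed subtractive pair XL, the symbol right after such a pair (if any) is smaller than the pair's first symbol, and otherwise the values never increase from left to right. Value: M (1000) + M (1000) + M (1000) + D (500) + C (100) + XL (40) + I (1) + I (1) = 3642. So it is a valid standard Roman numeral.

Yes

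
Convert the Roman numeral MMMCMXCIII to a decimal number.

MMMCMXCIII: M=1000, M=1000, M=1000, CM=900, XC=90, I=1, I=1, I=1
1000 + 1000 + 1000 + 900 + 90 + 1 + 1 + 1 = 3993

3993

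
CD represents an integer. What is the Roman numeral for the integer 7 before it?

CD = 400
400 - 7 = 393

CCCXCIII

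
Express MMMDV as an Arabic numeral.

MMMDV: M=1000, M=1000, M=1000, D=500, V=5
1000 + 1000 + 1000 + 500 + 5 = 3505

3505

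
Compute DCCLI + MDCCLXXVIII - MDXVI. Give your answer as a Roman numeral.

DCCLI = 751, MDCCLXXVIII = 1778, MDXVI = 1516
751 + 1778 = 2529
2529 - 1516 = 1013

MXIII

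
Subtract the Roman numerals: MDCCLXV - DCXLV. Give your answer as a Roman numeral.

MDCCLXV = 1765
DCXLV = 645
1765 - 645 = 1120

MCXX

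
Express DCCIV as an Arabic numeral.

DCCIV: D=500, C=100, C=100, IV=4
500 + 100 + 100 + 4 = 704

704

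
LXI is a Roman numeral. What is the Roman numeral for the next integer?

LXI = 61, so the next integer is 61 + 1 = 62

LXII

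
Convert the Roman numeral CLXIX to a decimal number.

CLXIX: C=100, L=50, X=10, IX=9
100 + 50 + 10 + 9 = 169

169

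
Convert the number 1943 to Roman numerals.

Convert 1943 to Roman numerals:
  1943 contains 1×1000 (M)
  943 contains 1×900 (CM)
  43 contains 1×40 (XL)
  3 contains 3×1 (III)

MCMXLIII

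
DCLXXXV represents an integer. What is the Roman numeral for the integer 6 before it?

DCLXXXV = 685
685 - 6 = 679

DCLXXIX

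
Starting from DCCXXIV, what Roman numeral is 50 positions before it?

DCCXXIV = 724
724 - 50 = 674

DCLXXIV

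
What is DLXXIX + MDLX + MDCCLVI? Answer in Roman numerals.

DLXXIX = 579, MDLX = 1560, MDCCLVI = 1756
579 + 1560 = 2139
2139 + 1756 = 3895

MMMDCCCXCV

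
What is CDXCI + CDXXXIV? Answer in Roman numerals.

CDXCI = 491
CDXXXIV = 434
491 + 434 = 925

CMXXV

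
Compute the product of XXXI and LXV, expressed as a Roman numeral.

XXXI = 31
LXV = 65
31 × 65 = 2015

MMXV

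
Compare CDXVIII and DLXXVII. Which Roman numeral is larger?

CDXVIII = 418
DLXXVII = 577
577 is larger

DLXXVII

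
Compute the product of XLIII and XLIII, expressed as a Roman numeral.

XLIII = 43
XLIII = 43
43 × 43 = 1849

MDCCCXLIX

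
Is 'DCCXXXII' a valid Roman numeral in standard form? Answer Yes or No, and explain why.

'DCCXXXII': Check the rules: uses only the symbols I, V, X, L, C, D, M; no symbol is repeated more than three times in a row; V, L and D each appear at most once; no smaller symbol precedes a larger one (values never increase from left to right). Value: D (500) + C (100) + C (100) + X (10) + X (10) + X (10) + I (1) + I (1) = 732. So it is a valid standard Roman numeral.

Yes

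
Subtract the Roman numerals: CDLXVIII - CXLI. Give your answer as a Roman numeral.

CDLXVIII = 468
CXLI = 141
468 - 141 = 327

CCCXXVII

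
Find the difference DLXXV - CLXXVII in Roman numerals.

DLXXV = 575
CLXXVII = 177
575 - 177 = 398

CCCXCVIII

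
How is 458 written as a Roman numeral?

Convert 458 to Roman numerals:
  458 contains 1×400 (CD)
  58 contains 1×50 (L)
  8 contains 1×5 (V)
  3 contains 3×1 (III)

CDLVIII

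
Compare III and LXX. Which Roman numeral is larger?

III = 3
LXX = 70
70 is larger

LXX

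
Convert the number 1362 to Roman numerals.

Convert 1362 to Roman numerals:
  1362 contains 1×1000 (M)
  362 contains 3×100 (CCC)
  62 contains 1×50 (L)
  12 contains 1×10 (X)
  2 contains 2×1 (II)

MCCCLXII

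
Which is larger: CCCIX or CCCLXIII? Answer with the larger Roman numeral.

CCCIX = 309
CCCLXIII = 363
363 is larger

CCCLXIII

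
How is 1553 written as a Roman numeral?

Convert 1553 to Roman numerals:
  1553 contains 1×1000 (M)
  553 contains 1×500 (D)
  53 contains 1×50 (L)
  3 contains 3×1 (III)

MDLIII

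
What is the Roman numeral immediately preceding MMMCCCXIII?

MMMCCCXIII = 3313, so the previous integer is 3313 - 1 = 3312

MMMCCCXII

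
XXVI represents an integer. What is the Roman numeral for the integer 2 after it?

XXVI = 26
26 + 2 = 28

XXVIII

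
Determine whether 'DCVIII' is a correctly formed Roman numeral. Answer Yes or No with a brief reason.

'DCVIII': Check the rules: uses only the symbols I, V, X, L, C, D, M; no symbol is repeated more than three times in a row; V, L and D each appear at most once; no smaller symbol precedes a larger one (values never increase from left to right). Value: D (500) + C (100) + V (5) + I (1) + I (1) + I (1) = 608. So it is a valid standard Roman numeral.

Yes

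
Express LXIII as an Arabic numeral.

LXIII: L=50, X=10, I=1, I=1, I=1
50 + 10 + 1 + 1 + 1 = 63

63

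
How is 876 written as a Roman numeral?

Convert 876 to Roman numerals:
  876 contains 1×500 (D)
  376 contains 3×100 (CCC)
  76 contains 1×50 (L)
  26 contains 2×10 (XX)
  6 contains 1×5 (V)
  1 contains 1×1 (I)

DCCCLXXVI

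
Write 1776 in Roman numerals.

Convert 1776 to Roman numerals:
  1776 contains 1×1000 (M)
  776 contains 1×500 (D)
  276 contains 2×100 (CC)
  76 contains 1×50 (L)
  26 contains 2×10 (XX)
  6 contains 1×5 (V)
  1 contains 1×1 (I)

MDCCLXXVI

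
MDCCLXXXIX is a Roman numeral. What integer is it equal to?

MDCCLXXXIX: M=1000, D=500, C=100, C=100, L=50, X=10, X=10, X=10, IX=9
1000 + 500 + 100 + 100 + 50 + 10 + 10 + 10 + 9 = 1789

1789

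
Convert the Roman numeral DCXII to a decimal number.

DCXII: D=500, C=100, X=10, I=1, I=1
500 + 100 + 10 + 1 + 1 = 612

612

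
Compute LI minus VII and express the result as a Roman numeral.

LI = 51
VII = 7
51 - 7 = 44

XLIV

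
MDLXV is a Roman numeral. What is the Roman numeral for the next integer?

MDLXV = 1565, so the next integer is 1565 + 1 = 1566

MDLXVI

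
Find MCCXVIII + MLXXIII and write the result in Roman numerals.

MCCXVIII = 1218
MLXXIII = 1073
1218 + 1073 = 2291

MMCCXCI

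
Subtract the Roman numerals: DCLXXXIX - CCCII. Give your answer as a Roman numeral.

DCLXXXIX = 689
CCCII = 302
689 - 302 = 387

CCCLXXXVII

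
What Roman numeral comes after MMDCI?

MMDCI = 2601; next is 2602

MMDCII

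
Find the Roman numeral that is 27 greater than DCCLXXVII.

DCCLXXVII = 777
777 + 27 = 804

DCCCIV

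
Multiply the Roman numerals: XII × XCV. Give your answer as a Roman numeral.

XII = 12
XCV = 95
12 × 95 = 1140

MCXL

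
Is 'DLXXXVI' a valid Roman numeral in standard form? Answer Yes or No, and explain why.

'DLXXXVI': Check the rules: uses only the symbols I, V, X, L, C, D, M; no symbol is repeated more than three times in a row; V, L and D each appear at most once; no smaller symbol precedes a larger one (values never increase from left to right). Value: D (500) + L (50) + X (10) + X (10) + X (10) + V (5) + I (1) = 586. So it is a valid standard Roman numeral.

Yes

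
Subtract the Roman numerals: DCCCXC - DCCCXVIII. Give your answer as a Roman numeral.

DCCCXC = 890
DCCCXVIII = 818
890 - 818 = 72

LXXII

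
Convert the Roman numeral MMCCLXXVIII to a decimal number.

MMCCLXXVIII: M=1000, M=1000, C=100, C=100, L=50, X=10, X=10, V=5, I=1, I=1, I=1
1000 + 1000 + 100 + 100 + 50 + 10 + 10 + 5 + 1 + 1 + 1 = 2278

2278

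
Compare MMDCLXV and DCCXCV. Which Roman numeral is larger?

MMDCLXV = 2665
DCCXCV = 795
2665 is larger

MMDCLXV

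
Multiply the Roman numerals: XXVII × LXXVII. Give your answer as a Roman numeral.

XXVII = 27
LXXVII = 77
27 × 77 = 2079

MMLXXIX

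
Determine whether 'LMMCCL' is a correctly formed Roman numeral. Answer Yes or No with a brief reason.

'LMMCCL': L should not appear more than once

No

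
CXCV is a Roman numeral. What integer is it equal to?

CXCV: C=100, XC=90, V=5
100 + 90 + 5 = 195

195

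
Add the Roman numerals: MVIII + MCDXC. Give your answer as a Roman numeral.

MVIII = 1008
MCDXC = 1490
1008 + 1490 = 2498

MMCDXCVIII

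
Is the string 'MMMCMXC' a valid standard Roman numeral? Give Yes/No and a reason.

'MMMCMXC': Check the rules: uses only the symbols I, V, X, L, C, D, M; no symbol is repeated more than three times in a row; V, L and D each appear at most once; the only places a smaller symbol precedes a larger one are the allowed subtractive pairs CM, XC, the symbol right after such a pair (if any) is smaller than the pair's first symbol, and otherwise the values never increase from left to right. Value: M (1000) + M (1000) + M (1000) + CM (900) + XC (90) = 3990. So it is a valid standard Roman numeral.

Yes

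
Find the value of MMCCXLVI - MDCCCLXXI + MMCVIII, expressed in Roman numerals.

MMCCXLVI = 2246, MDCCCLXXI = 1871, MMCVIII = 2108
2246 - 1871 = 375
375 + 2108 = 2483

MMCDLXXXIII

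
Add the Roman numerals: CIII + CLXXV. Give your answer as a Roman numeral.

CIII = 103
CLXXV = 175
103 + 175 = 278

CCLXXVIII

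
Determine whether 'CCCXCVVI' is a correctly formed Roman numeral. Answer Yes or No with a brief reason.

'CCCXCVVI': V should not appear more than once

No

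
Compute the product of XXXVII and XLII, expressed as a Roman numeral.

XXXVII = 37
XLII = 42
37 × 42 = 1554

MDLIV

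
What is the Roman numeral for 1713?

Convert 1713 to Roman numerals:
  1713 contains 1×1000 (M)
  713 contains 1×500 (D)
  213 contains 2×100 (CC)
  13 contains 1×10 (X)
  3 contains 3×1 (III)

MDCCXIII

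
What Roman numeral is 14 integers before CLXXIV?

CLXXIV = 174
174 - 14 = 160

CLX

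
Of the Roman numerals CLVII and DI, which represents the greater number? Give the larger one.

CLVII = 157
DI = 501
501 is larger

DI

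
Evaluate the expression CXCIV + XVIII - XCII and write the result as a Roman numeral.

CXCIV = 194, XVIII = 18, XCII = 92
194 + 18 = 212
212 - 92 = 120

CXX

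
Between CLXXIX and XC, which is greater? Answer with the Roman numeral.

CLXXIX = 179
XC = 90
179 is larger

CLXXIX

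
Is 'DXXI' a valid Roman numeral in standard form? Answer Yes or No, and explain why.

'DXXI': Check the rules: uses only the symbols I, V, X, L, C, D, M; no symbol is repeated more than three times in a row; V, L and D each appear at most once; no smaller symbol precedes a larger one (values never increase from left to right). Value: D (500) + X (10) + X (10) + I (1) = 521. So it is a valid standard Roman numeral.

Yes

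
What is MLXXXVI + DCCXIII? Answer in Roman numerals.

MLXXXVI = 1086
DCCXIII = 713
1086 + 713 = 1799

MDCCXCIX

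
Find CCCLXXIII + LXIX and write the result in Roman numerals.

CCCLXXIII = 373
LXIX = 69
373 + 69 = 442

CDXLII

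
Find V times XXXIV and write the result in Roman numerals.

V = 5
XXXIV = 34
5 × 34 = 170

CLXX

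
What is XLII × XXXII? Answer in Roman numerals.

XLII = 42
XXXII = 32
42 × 32 = 1344

MCCCXLIV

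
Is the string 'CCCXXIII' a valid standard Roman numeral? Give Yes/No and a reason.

'CCCXXIII': Check the rules: uses only the symbols I, V, X, L, C, D, M; no symbol is repeated more than three times in a row; V, L and D each appear at most once; no smaller symbol precedes a larger one (values never increase from left to right). Value: C (100) + C (100) + C (100) + X (10) + X (10) + I (1) + I (1) + I (1) = 323. So it is a valid standard Roman numeral.

Yes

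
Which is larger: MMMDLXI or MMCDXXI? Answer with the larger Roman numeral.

MMMDLXI = 3561
MMCDXXI = 2421
3561 is larger

MMMDLXI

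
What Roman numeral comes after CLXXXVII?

CLXXXVII = 187, so the next integer is 187 + 1 = 188

CLXXXVIII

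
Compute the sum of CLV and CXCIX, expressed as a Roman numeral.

CLV = 155
CXCIX = 199
155 + 199 = 354

CCCLIV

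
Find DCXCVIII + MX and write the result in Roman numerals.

DCXCVIII = 698
MX = 1010
698 + 1010 = 1708

MDCCVIII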